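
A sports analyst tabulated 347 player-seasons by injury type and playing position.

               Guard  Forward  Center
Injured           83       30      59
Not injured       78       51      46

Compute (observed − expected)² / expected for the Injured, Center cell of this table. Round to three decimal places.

0.929

Row total (Injured) = 172; column total (Center) = 105; N = 347.
Expected count E = 172 × 105 / 347 = 52.0461.
Contribution = (O − E)²/E = (59 − 52.0461)² / 52.0461 = 0.929.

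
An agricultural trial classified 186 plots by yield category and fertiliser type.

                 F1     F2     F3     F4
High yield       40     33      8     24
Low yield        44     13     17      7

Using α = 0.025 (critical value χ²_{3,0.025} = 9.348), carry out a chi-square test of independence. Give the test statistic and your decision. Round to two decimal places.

Row totals: 105, 81. Column totals: 84, 46, 25, 31. Grand total N = 186.
Expected counts (row total × column total / N):
  High yield, F1: 105×84/186 = 47.419
  High yield, F2: 105×46/186 = 25.968
  High yield, F3: 105×25/186 = 14.113
  High yield, F4: 105×31/186 = 17.500
  Low yield, F1: 81×84/186 = 36.581
  Low yield, F2: 81×46/186 = 20.032
  Low yield, F3: 81×25/186 = 10.887
  Low yield, F4: 81×31/186 = 13.500
Contributions (O − E)²/E:
  (40 − 47.419)²/47.419 = 1.1607
  (33 − 25.968)²/25.968 = 1.9042
  (8 − 14.113)²/14.113 = 2.6478
  (24 − 17.500)²/17.500 = 2.4143
  (44 − 36.581)²/36.581 = 1.5046
  (13 − 20.032)²/20.032 = 2.4685
  (17 − 10.887)²/10.887 = 3.4324
  (7 − 13.500)²/13.500 = 3.1296
χ² = 1.1607 + 1.9042 + 2.6478 + 2.4143 + 1.5046 + 2.4685 + 3.4324 + 3.1296 = 18.66
df = (2−1)(4−1) = 3. Since 18.66 > 9.348, reject the null hypothesis of independence at α = 0.025.

18.66; reject H₀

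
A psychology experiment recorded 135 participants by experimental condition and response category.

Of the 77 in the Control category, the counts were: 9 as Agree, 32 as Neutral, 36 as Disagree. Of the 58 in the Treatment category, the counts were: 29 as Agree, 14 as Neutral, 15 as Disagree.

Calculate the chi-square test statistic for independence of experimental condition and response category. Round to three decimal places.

Row totals: 77, 58. Column totals: 38, 46, 51. Grand total N = 135.
Expected counts (row total × column total / N):
  Control, Agree: 77×38/135 = 21.6741
  Control, Neutral: 77×46/135 = 26.2370
  Control, Disagree: 77×51/135 = 29.0889
  Treatment, Agree: 58×38/135 = 16.3259
  Treatment, Neutral: 58×46/135 = 19.7630
  Treatment, Disagree: 58×51/135 = 21.9111
Contributions (O − E)²/E:
  (9 − 21.6741)²/21.6741 = 7.4113
  (32 − 26.2370)²/26.2370 = 1.2659
  (36 − 29.0889)²/29.0889 = 1.6420
  (29 − 16.3259)²/16.3259 = 9.8391
  (14 − 19.7630)²/19.7630 = 1.6805
  (15 − 21.9111)²/21.9111 = 2.1799
χ² = 7.4113 + 1.2659 + 1.6420 + 9.8391 + 1.6805 + 2.1799 = 24.019

24.019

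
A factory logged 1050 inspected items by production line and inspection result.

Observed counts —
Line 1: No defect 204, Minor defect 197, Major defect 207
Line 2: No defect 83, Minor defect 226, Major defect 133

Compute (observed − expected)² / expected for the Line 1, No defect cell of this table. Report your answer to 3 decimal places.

Row total (Line 1) = 608; column total (No defect) = 287; N = 1050.
Expected count E = 608 × 287 / 1050 = 166.1867.
Contribution = (O − E)²/E = (204 − 166.1867)² / 166.1867 = 8.604.

8.604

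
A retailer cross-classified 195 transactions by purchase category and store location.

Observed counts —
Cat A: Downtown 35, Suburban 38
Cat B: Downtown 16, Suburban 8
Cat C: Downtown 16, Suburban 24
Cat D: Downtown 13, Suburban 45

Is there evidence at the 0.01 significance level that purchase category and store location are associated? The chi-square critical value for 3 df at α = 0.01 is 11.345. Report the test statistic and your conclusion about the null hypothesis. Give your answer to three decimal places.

16.288; reject H₀

Row totals: 73, 24, 40, 58. Column totals: 80, 115. Grand total N = 195.
Expected counts (row total × column total / N):
  Cat A, Downtown: 73×80/195 = 29.9487
  Cat A, Suburban: 73×115/195 = 43.0513
  Cat B, Downtown: 24×80/195 = 9.8462
  Cat B, Suburban: 24×115/195 = 14.1538
  Cat C, Downtown: 40×80/195 = 16.4103
  Cat C, Suburban: 40×115/195 = 23.5897
  Cat D, Downtown: 58×80/195 = 23.7949
  Cat D, Suburban: 58×115/195 = 34.2051
Contributions (O − E)²/E:
  (35 − 29.9487)²/29.9487 = 0.8520
  (38 − 43.0513)²/43.0513 = 0.5927
  (16 − 9.8462)²/9.8462 = 3.8461
  (8 − 14.1538)²/14.1538 = 2.6756
  (16 − 16.4103)²/16.4103 = 0.0103
  (24 − 23.5897)²/23.5897 = 0.0071
  (13 − 23.7949)²/23.7949 = 4.8973
  (45 − 34.2051)²/34.2051 = 3.4068
χ² = 0.8520 + 0.5927 + 3.8461 + 2.6756 + 0.0103 + 0.0071 + 4.8973 + 3.4068 = 16.288
df = (4−1)(2−1) = 3. Since 16.288 > 11.345, reject the null hypothesis of independence at α = 0.01.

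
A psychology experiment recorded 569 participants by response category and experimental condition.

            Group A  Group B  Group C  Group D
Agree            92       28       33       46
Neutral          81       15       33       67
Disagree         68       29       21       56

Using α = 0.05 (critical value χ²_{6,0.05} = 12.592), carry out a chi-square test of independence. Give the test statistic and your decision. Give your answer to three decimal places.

Row totals: 199, 196, 174. Column totals: 241, 72, 87, 169. Grand total N = 569.
Expected counts (row total × column total / N):
  Agree, Group A: 199×241/569 = 84.28647
  Agree, Group B: 199×72/569 = 25.18102
  Agree, Group C: 199×87/569 = 30.42707
  Agree, Group D: 199×169/569 = 59.10545
  Neutral, Group A: 196×241/569 = 83.01582
  Neutral, Group B: 196×72/569 = 24.80141
  Neutral, Group C: 196×87/569 = 29.96837
  Neutral, Group D: 196×169/569 = 58.21441
  Disagree, Group A: 174×241/569 = 73.69772
  Disagree, Group B: 174×72/569 = 22.01757
  Disagree, Group C: 174×87/569 = 26.60457
  Disagree, Group D: 174×169/569 = 51.68014
Contributions (O − E)²/E:
  (92 − 84.28647)²/84.28647 = 0.7059
  (28 − 25.18102)²/25.18102 = 0.3156
  (33 − 30.42707)²/30.42707 = 0.2176
  (46 − 59.10545)²/59.10545 = 2.9059
  (81 − 83.01582)²/83.01582 = 0.0489
  (15 − 24.80141)²/24.80141 = 3.8735
  (33 − 29.96837)²/29.96837 = 0.3067
  (67 − 58.21441)²/58.21441 = 1.3259
  (68 − 73.69772)²/73.69772 = 0.4405
  (29 − 22.01757)²/22.01757 = 2.2143
  (21 − 26.60457)²/26.60457 = 1.1807
  (56 − 51.68014)²/51.68014 = 0.3611
χ² = 0.7059 + 0.3156 + 0.2176 + 2.9059 + 0.0489 + 3.8735 + 0.3067 + 1.3259 + 0.4405 + 2.2143 + 1.1807 + 0.3611 = 13.897
df = (3−1)(4−1) = 6. Since 13.897 > 12.592, reject the null hypothesis of independence at α = 0.05.

13.897; reject H₀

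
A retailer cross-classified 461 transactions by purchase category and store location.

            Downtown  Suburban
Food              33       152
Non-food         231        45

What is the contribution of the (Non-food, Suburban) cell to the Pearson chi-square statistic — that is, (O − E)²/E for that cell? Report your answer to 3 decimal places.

Row total (Non-food) = 276; column total (Suburban) = 197; N = 461.
Expected count E = 276 × 197 / 461 = 117.9436.
Contribution = (O − E)²/E = (45 − 117.9436)² / 117.9436 = 45.113.

45.113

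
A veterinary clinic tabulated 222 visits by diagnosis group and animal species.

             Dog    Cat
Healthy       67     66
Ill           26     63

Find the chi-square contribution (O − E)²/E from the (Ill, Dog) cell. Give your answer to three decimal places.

Row total (Ill) = 89; column total (Dog) = 93; N = 222.
Expected count E = 89 × 93 / 222 = 37.2838.
Contribution = (O − E)²/E = (26 − 37.2838)² / 37.2838 = 3.415.

3.415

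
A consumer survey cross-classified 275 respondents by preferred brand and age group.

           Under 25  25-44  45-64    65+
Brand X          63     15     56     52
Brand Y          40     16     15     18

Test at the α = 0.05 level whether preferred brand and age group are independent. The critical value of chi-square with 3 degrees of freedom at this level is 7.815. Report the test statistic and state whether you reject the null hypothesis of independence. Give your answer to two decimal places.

12.73; reject H₀

Row totals: 186, 89. Column totals: 103, 31, 71, 70. Grand total N = 275.
Expected counts (row total × column total / N):
  Brand X, Under 25: 186×103/275 = 69.665
  Brand X, 25-44: 186×31/275 = 20.967
  Brand X, 45-64: 186×71/275 = 48.022
  Brand X, 65+: 186×70/275 = 47.345
  Brand Y, Under 25: 89×103/275 = 33.335
  Brand Y, 25-44: 89×31/275 = 10.033
  Brand Y, 45-64: 89×71/275 = 22.978
  Brand Y, 65+: 89×70/275 = 22.655
Contributions (O − E)²/E:
  (63 − 69.665)²/69.665 = 0.6377
  (15 − 20.967)²/20.967 = 1.6981
  (56 − 48.022)²/48.022 = 1.3254
  (52 − 47.345)²/47.345 = 0.4577
  (40 − 33.335)²/33.335 = 1.3326
  (16 − 10.033)²/10.033 = 3.5488
  (15 − 22.978)²/22.978 = 2.7700
  (18 − 22.655)²/22.655 = 0.9565
χ² = 0.6377 + 1.6981 + 1.3254 + 0.4577 + 1.3326 + 3.5488 + 2.7700 + 0.9565 = 12.73
df = (2−1)(4−1) = 3. Since 12.73 > 7.815, reject the null hypothesis of independence at α = 0.05.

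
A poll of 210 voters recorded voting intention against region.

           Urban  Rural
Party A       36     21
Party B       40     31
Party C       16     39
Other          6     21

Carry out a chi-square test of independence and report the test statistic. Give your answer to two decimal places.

Row totals: 57, 71, 55, 27. Column totals: 98, 112. Grand total N = 210.
Expected counts (row total × column total / N):
  Party A, Urban: 57×98/210 = 26.600
  Party A, Rural: 57×112/210 = 30.400
  Party B, Urban: 71×98/210 = 33.133
  Party B, Rural: 71×112/210 = 37.867
  Party C, Urban: 55×98/210 = 25.667
  Party C, Rural: 55×112/210 = 29.333
  Other, Urban: 27×98/210 = 12.600
  Other, Rural: 27×112/210 = 14.400
Contributions (O − E)²/E:
  (36 − 26.600)²/26.600 = 3.3218
  (21 − 30.400)²/30.400 = 2.9066
  (40 − 33.133)²/33.133 = 1.4232
  (31 − 37.867)²/37.867 = 1.2453
  (16 − 25.667)²/25.667 = 3.6409
  (39 − 29.333)²/29.333 = 3.1859
  (6 − 12.600)²/12.600 = 3.4571
  (21 − 14.400)²/14.400 = 3.0250
χ² = 3.3218 + 2.9066 + 1.4232 + 1.2453 + 3.6409 + 3.1859 + 3.4571 + 3.0250 = 22.21

22.21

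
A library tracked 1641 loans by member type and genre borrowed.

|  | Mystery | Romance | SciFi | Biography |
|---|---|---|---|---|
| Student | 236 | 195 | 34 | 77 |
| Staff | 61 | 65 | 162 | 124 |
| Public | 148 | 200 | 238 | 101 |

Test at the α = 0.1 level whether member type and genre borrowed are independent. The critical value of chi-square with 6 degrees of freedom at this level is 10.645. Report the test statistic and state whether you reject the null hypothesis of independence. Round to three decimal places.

Row totals: 542, 412, 687. Column totals: 445, 460, 434, 302. Grand total N = 1641.
Expected counts (row total × column total / N):
  Student, Mystery: 542×445/1641 = 146.97745
  Student, Romance: 542×460/1641 = 151.93175
  Student, SciFi: 542×434/1641 = 143.34430
  Student, Biography: 542×302/1641 = 99.74650
  Staff, Mystery: 412×445/1641 = 111.72456
  Staff, Romance: 412×460/1641 = 115.49055
  Staff, SciFi: 412×434/1641 = 108.96283
  Staff, Biography: 412×302/1641 = 75.82206
  Public, Mystery: 687×445/1641 = 186.29799
  Public, Romance: 687×460/1641 = 192.57770
  Public, SciFi: 687×434/1641 = 181.69287
  Public, Biography: 687×302/1641 = 126.43144
Contributions (O − E)²/E:
  (236 − 146.97745)²/146.97745 = 53.9199
  (195 − 151.93175)²/151.93175 = 12.2086
  (34 − 143.34430)²/143.34430 = 83.4088
  (77 − 99.74650)²/99.74650 = 5.1872
  (61 − 111.72456)²/111.72456 = 23.0297
  (65 − 115.49055)²/115.49055 = 22.0736
  (162 − 108.96283)²/108.96283 = 25.8156
  (124 − 75.82206)²/75.82206 = 30.6126
  (148 − 186.29799)²/186.29799 = 7.8731
  (200 − 192.57770)²/192.57770 = 0.2861
  (238 − 181.69287)²/181.69287 = 17.4497
  (101 − 126.43144)²/126.43144 = 5.1155
χ² = 53.9199 + 12.2086 + 83.4088 + 5.1872 + 23.0297 + 22.0736 + 25.8156 + 30.6126 + 7.8731 + 0.2861 + 17.4497 + 5.1155 = 286.980
df = (3−1)(4−1) = 6. Since 286.980 > 10.645, reject the null hypothesis of independence at α = 0.1.

286.980; reject H₀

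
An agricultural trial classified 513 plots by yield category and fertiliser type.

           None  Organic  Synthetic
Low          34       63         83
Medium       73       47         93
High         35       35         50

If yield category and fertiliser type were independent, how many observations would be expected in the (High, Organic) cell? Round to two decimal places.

33.92

Row total (High) = 120; column total (Organic) = 145; grand total N = 513.
Expected count = (row total × column total) / N = 120 × 145 / 513 = 33.92.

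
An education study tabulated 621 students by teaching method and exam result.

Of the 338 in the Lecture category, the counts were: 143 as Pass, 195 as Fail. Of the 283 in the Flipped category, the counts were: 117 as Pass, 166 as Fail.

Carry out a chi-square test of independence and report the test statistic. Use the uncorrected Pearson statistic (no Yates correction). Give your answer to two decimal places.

Row totals: 338, 283. Column totals: 260, 361. Grand total N = 621.
Expected counts (row total × column total / N):
  Lecture, Pass: 338×260/621 = 141.514
  Lecture, Fail: 338×361/621 = 196.486
  Flipped, Pass: 283×260/621 = 118.486
  Flipped, Fail: 283×361/621 = 164.514
Contributions (O − E)²/E:
  (143 − 141.514)²/141.514 = 0.0156
  (195 − 196.486)²/196.486 = 0.0112
  (117 − 118.486)²/118.486 = 0.0186
  (166 − 164.514)²/164.514 = 0.0134
χ² = 0.0156 + 0.0112 + 0.0186 + 0.0134 = 0.06

0.06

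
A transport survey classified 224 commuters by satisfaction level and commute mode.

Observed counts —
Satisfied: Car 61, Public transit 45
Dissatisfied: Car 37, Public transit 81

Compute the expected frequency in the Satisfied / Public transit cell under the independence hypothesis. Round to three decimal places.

59.625

Row total (Satisfied) = 106; column total (Public transit) = 126; grand total N = 224.
Expected count = (row total × column total) / N = 106 × 126 / 224 = 59.625.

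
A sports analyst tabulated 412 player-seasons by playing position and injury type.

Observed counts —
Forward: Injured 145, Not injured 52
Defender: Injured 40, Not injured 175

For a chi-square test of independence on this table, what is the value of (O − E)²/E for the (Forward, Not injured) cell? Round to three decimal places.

29.453

Row total (Forward) = 197; column total (Not injured) = 227; N = 412.
Expected count E = 197 × 227 / 412 = 108.54126.
Contribution = (O − E)²/E = (52 − 108.54126)² / 108.54126 = 29.453.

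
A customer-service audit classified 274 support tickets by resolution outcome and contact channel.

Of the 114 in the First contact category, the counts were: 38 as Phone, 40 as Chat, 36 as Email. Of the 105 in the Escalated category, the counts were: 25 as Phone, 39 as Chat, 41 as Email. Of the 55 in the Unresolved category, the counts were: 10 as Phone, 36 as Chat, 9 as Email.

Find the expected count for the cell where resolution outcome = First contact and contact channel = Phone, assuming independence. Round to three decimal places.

30.372

Row total (First contact) = 114; column total (Phone) = 73; grand total N = 274.
Expected count = (row total × column total) / N = 114 × 73 / 274 = 30.372.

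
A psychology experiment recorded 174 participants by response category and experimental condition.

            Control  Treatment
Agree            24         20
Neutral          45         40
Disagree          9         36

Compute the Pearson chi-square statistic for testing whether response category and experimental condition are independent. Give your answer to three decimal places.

Row totals: 44, 85, 45. Column totals: 78, 96. Grand total N = 174.
Expected counts (row total × column total / N):
  Agree, Control: 44×78/174 = 19.7241
  Agree, Treatment: 44×96/174 = 24.2759
  Neutral, Control: 85×78/174 = 38.1034
  Neutral, Treatment: 85×96/174 = 46.8966
  Disagree, Control: 45×78/174 = 20.1724
  Disagree, Treatment: 45×96/174 = 24.8276
Contributions (O − E)²/E:
  (24 − 19.7241)²/19.7241 = 0.9270
  (20 − 24.2759)²/24.2759 = 0.7531
  (45 − 38.1034)²/38.1034 = 1.2483
  (40 − 46.8966)²/46.8966 = 1.0142
  (9 − 20.1724)²/20.1724 = 6.1878
  (36 − 24.8276)²/24.8276 = 5.0276
χ² = 0.9270 + 0.7531 + 1.2483 + 1.0142 + 6.1878 + 5.0276 = 15.158

15.158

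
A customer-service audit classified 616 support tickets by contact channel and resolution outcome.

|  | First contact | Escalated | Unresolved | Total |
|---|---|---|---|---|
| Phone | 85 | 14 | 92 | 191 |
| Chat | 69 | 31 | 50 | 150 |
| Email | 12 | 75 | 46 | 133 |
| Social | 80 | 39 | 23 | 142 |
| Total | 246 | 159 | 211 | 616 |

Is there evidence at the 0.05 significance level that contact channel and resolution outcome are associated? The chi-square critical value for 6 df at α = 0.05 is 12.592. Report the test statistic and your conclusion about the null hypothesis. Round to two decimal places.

143.27; reject H₀

Grand total N = 616.
Expected counts (row total × column total / N):
  Phone, First contact: 191×246/616 = 76.2760
  Phone, Escalated: 191×159/616 = 49.3003
  Phone, Unresolved: 191×211/616 = 65.4237
  Chat, First contact: 150×246/616 = 59.9026
  Chat, Escalated: 150×159/616 = 38.7175
  Chat, Unresolved: 150×211/616 = 51.3799
  Email, First contact: 133×246/616 = 53.1136
  Email, Escalated: 133×159/616 = 34.3295
  Email, Unresolved: 133×211/616 = 45.5568
  Social, First contact: 142×246/616 = 56.7078
  Social, Escalated: 142×159/616 = 36.6526
  Social, Unresolved: 142×211/616 = 48.6396
Contributions (O − E)²/E:
  (85 − 76.2760)²/76.2760 = 0.9978
  (14 − 49.3003)²/49.3003 = 25.2759
  (92 − 65.4237)²/65.4237 = 10.7958
  (69 − 59.9026)²/59.9026 = 1.3816
  (31 − 38.7175)²/38.7175 = 1.5383
  (50 − 51.3799)²/51.3799 = 0.0371
  (12 − 53.1136)²/53.1136 = 31.8248
  (75 − 34.3295)²/34.3295 = 48.1827
  (46 − 45.5568)²/45.5568 = 0.0043
  (80 − 56.7078)²/56.7078 = 9.5671
  (39 − 36.6526)²/36.6526 = 0.1503
  (23 − 48.6396)²/48.6396 = 13.5155
χ² = 0.9978 + 25.2759 + 10.7958 + 1.3816 + 1.5383 + 0.0371 + 31.8248 + 48.1827 + 0.0043 + 9.5671 + 0.1503 + 13.5155 = 143.27
df = (4−1)(3−1) = 6. Since 143.27 > 12.592, reject the null hypothesis of independence at α = 0.05.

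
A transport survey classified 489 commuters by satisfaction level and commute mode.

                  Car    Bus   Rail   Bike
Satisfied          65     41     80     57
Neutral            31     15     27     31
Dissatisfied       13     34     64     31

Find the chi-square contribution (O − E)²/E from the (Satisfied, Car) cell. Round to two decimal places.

2.17

Row total (Satisfied) = 243; column total (Car) = 109; N = 489.
Expected count E = 243 × 109 / 489 = 54.166.
Contribution = (O − E)²/E = (65 − 54.166)² / 54.166 = 2.17.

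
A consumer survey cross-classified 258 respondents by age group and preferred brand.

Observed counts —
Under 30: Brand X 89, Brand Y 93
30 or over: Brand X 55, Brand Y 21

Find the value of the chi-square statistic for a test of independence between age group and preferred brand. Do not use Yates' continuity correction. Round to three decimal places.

11.972

Row totals: 182, 76. Column totals: 144, 114. Grand total N = 258.
Expected counts (row total × column total / N):
  Under 30, Brand X: 182×144/258 = 101.5814
  Under 30, Brand Y: 182×114/258 = 80.4186
  30 or over, Brand X: 76×144/258 = 42.4186
  30 or over, Brand Y: 76×114/258 = 33.5814
Contributions (O − E)²/E:
  (89 − 101.5814)²/101.5814 = 1.5583
  (93 − 80.4186)²/80.4186 = 1.9683
  (55 − 42.4186)²/42.4186 = 3.7317
  (21 − 33.5814)²/33.5814 = 4.7137
χ² = 1.5583 + 1.9683 + 3.7317 + 4.7137 = 11.972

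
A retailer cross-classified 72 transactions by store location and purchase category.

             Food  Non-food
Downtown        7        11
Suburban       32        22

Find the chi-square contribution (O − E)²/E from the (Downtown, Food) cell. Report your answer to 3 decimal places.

Row total (Downtown) = 18; column total (Food) = 39; N = 72.
Expected count E = 18 × 39 / 72 = 9.7500.
Contribution = (O − E)²/E = (7 − 9.7500)² / 9.7500 = 0.776.

0.776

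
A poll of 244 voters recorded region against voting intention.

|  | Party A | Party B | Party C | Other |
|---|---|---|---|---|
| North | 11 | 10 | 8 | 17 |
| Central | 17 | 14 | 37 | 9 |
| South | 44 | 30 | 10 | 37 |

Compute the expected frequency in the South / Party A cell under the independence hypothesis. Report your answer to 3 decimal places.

35.705

Row total (South) = 121; column total (Party A) = 72; grand total N = 244.
Expected count = (row total × column total) / N = 121 × 72 / 244 = 35.705.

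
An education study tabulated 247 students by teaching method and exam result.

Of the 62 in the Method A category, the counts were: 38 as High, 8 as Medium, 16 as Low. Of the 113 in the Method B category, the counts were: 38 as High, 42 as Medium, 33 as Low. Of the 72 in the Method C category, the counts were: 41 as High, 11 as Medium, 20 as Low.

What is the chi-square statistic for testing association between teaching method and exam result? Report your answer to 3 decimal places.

21.796

Row totals: 62, 113, 72. Column totals: 117, 61, 69. Grand total N = 247.
Expected counts (row total × column total / N):
  Method A, High: 62×117/247 = 29.3684
  Method A, Medium: 62×61/247 = 15.3117
  Method A, Low: 62×69/247 = 17.3198
  Method B, High: 113×117/247 = 53.5263
  Method B, Medium: 113×61/247 = 27.9069
  Method B, Low: 113×69/247 = 31.5668
  Method C, High: 72×117/247 = 34.1053
  Method C, Medium: 72×61/247 = 17.7814
  Method C, Low: 72×69/247 = 20.1134
Contributions (O − E)²/E:
  (38 − 29.3684)²/29.3684 = 2.5369
  (8 − 15.3117)²/15.3117 = 3.4915
  (16 − 17.3198)²/17.3198 = 0.1006
  (38 − 53.5263)²/53.5263 = 4.5037
  (42 − 27.9069)²/27.9069 = 7.1171
  (33 − 31.5668)²/31.5668 = 0.0651
  (41 − 34.1053)²/34.1053 = 1.3938
  (11 − 17.7814)²/17.7814 = 2.5863
  (20 − 20.1134)²/20.1134 = 0.0006
χ² = 2.5369 + 3.4915 + 0.1006 + 4.5037 + 7.1171 + 0.0651 + 1.3938 + 2.5863 + 0.0006 = 21.796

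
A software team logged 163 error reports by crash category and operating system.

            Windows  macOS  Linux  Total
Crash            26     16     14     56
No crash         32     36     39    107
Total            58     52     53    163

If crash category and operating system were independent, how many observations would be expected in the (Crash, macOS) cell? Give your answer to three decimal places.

17.865

Row total (Crash) = 56; column total (macOS) = 52; grand total N = 163.
Expected count = (row total × column total) / N = 56 × 52 / 163 = 17.865.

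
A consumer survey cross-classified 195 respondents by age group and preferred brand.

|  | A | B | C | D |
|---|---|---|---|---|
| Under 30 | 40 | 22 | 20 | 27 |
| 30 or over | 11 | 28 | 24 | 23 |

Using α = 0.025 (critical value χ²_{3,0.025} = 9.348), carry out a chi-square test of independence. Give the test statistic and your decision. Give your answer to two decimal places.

Row totals: 109, 86. Column totals: 51, 50, 44, 50. Grand total N = 195.
Expected counts (row total × column total / N):
  Under 30, A: 109×51/195 = 28.508
  Under 30, B: 109×50/195 = 27.949
  Under 30, C: 109×44/195 = 24.595
  Under 30, D: 109×50/195 = 27.949
  30 or over, A: 86×51/195 = 22.492
  30 or over, B: 86×50/195 = 22.051
  30 or over, C: 86×44/195 = 19.405
  30 or over, D: 86×50/195 = 22.051
Contributions (O − E)²/E:
  (40 − 28.508)²/28.508 = 4.6326
  (22 − 27.949)²/27.949 = 1.2663
  (20 − 24.595)²/24.595 = 0.8585
  (27 − 27.949)²/27.949 = 0.0322
  (11 − 22.492)²/22.492 = 5.8717
  (28 − 22.051)²/22.051 = 1.6049
  (24 − 19.405)²/19.405 = 1.0881
  (23 − 22.051)²/22.051 = 0.0408
χ² = 4.6326 + 1.2663 + 0.8585 + 0.0322 + 5.8717 + 1.6049 + 1.0881 + 0.0408 = 15.40
df = (2−1)(4−1) = 3. Since 15.40 > 9.348, reject the null hypothesis of independence at α = 0.025.

15.40; reject H₀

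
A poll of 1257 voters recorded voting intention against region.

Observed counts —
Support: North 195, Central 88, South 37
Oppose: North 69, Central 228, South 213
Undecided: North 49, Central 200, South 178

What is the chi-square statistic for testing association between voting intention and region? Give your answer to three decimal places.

307.493

Row totals: 320, 510, 427. Column totals: 313, 516, 428. Grand total N = 1257.
Expected counts (row total × column total / N):
  Support, North: 320×313/1257 = 79.6818
  Support, Central: 320×516/1257 = 131.3604
  Support, South: 320×428/1257 = 108.9578
  Oppose, North: 510×313/1257 = 126.9928
  Oppose, Central: 510×516/1257 = 209.3556
  Oppose, South: 510×428/1257 = 173.6516
  Undecided, North: 427×313/1257 = 106.3254
  Undecided, Central: 427×516/1257 = 175.2840
  Undecided, South: 427×428/1257 = 145.3906
Contributions (O − E)²/E:
  (195 − 79.6818)²/79.6818 = 166.8924
  (88 − 131.3604)²/131.3604 = 14.3127
  (37 − 108.9578)²/108.9578 = 47.5223
  (69 − 126.9928)²/126.9928 = 26.4831
  (228 − 209.3556)²/209.3556 = 1.6604
  (213 − 173.6516)²/173.6516 = 8.9161
  (49 − 106.3254)²/106.3254 = 30.9070
  (200 − 175.2840)²/175.2840 = 3.4851
  (178 − 145.3906)²/145.3906 = 7.3139
χ² = 166.8924 + 14.3127 + 47.5223 + 26.4831 + 1.6604 + 8.9161 + 30.9070 + 3.4851 + 7.3139 = 307.493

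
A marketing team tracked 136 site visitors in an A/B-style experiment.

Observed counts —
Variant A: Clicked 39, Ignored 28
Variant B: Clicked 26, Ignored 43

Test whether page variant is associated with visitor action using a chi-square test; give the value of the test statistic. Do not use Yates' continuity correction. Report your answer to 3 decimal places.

Row totals: 67, 69. Column totals: 65, 71. Grand total N = 136.
Expected counts (row total × column total / N):
  Variant A, Clicked: 67×65/136 = 32.0221
  Variant A, Ignored: 67×71/136 = 34.9779
  Variant B, Clicked: 69×65/136 = 32.9779
  Variant B, Ignored: 69×71/136 = 36.0221
Contributions (O − E)²/E:
  (39 − 32.0221)²/32.0221 = 1.5205
  (28 − 34.9779)²/34.9779 = 1.3921
  (26 − 32.9779)²/32.9779 = 1.4765
  (43 − 36.0221)²/36.0221 = 1.3517
χ² = 1.5205 + 1.3921 + 1.4765 + 1.3517 = 5.741

5.741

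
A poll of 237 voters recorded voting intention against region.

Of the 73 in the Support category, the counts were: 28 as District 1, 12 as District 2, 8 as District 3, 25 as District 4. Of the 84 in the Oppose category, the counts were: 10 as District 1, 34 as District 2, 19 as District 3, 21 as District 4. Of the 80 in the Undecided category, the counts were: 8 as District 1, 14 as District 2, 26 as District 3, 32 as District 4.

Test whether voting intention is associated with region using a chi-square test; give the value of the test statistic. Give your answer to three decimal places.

Row totals: 73, 84, 80. Column totals: 46, 60, 53, 78. Grand total N = 237.
Expected counts (row total × column total / N):
  Support, District 1: 73×46/237 = 14.16878
  Support, District 2: 73×60/237 = 18.48101
  Support, District 3: 73×53/237 = 16.32489
  Support, District 4: 73×78/237 = 24.02532
  Oppose, District 1: 84×46/237 = 16.30380
  Oppose, District 2: 84×60/237 = 21.26582
  Oppose, District 3: 84×53/237 = 18.78481
  Oppose, District 4: 84×78/237 = 27.64557
  Undecided, District 1: 80×46/237 = 15.52743
  Undecided, District 2: 80×60/237 = 20.25316
  Undecided, District 3: 80×53/237 = 17.89030
  Undecided, District 4: 80×78/237 = 26.32911
Contributions (O − E)²/E:
  (28 − 14.16878)²/14.16878 = 13.5017
  (12 − 18.48101)²/18.48101 = 2.2728
  (8 − 16.32489)²/16.32489 = 4.2453
  (25 − 24.02532)²/24.02532 = 0.0395
  (10 − 16.30380)²/16.30380 = 2.4373
  (34 − 21.26582)²/21.26582 = 7.6254
  (19 − 18.78481)²/18.78481 = 0.0025
  (21 − 27.64557)²/27.64557 = 1.5975
  (8 − 15.52743)²/15.52743 = 3.6492
  (14 − 20.25316)²/20.25316 = 1.9307
  (26 − 17.89030)²/17.89030 = 3.6761
  (32 − 26.32911)²/26.32911 = 1.2214
χ² = 13.5017 + 2.2728 + 4.2453 + 0.0395 + 2.4373 + 7.6254 + 0.0025 + 1.5975 + 3.6492 + 1.9307 + 3.6761 + 1.2214 = 42.199

42.199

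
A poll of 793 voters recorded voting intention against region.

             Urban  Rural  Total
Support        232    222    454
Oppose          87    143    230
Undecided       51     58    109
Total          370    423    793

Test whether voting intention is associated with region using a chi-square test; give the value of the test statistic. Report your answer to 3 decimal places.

10.811

Grand total N = 793.
Expected counts (row total × column total / N):
  Support, Urban: 454×370/793 = 211.8285
  Support, Rural: 454×423/793 = 242.1715
  Oppose, Urban: 230×370/793 = 107.3140
  Oppose, Rural: 230×423/793 = 122.6860
  Undecided, Urban: 109×370/793 = 50.8575
  Undecided, Rural: 109×423/793 = 58.1425
Contributions (O − E)²/E:
  (232 − 211.8285)²/211.8285 = 1.9208
  (222 − 242.1715)²/242.1715 = 1.6802
  (87 − 107.3140)²/107.3140 = 3.8453
  (143 − 122.6860)²/122.6860 = 3.3635
  (51 − 50.8575)²/50.8575 = 0.0004
  (58 − 58.1425)²/58.1425 = 0.0003
χ² = 1.9208 + 1.6802 + 3.8453 + 3.3635 + 0.0004 + 0.0003 = 10.811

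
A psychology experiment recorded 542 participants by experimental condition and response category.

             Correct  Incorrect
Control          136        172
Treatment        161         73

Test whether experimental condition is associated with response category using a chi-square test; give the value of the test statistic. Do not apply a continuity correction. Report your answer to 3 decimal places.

32.613

Row totals: 308, 234. Column totals: 297, 245. Grand total N = 542.
Expected counts (row total × column total / N):
  Control, Correct: 308×297/542 = 168.7749
  Control, Incorrect: 308×245/542 = 139.2251
  Treatment, Correct: 234×297/542 = 128.2251
  Treatment, Incorrect: 234×245/542 = 105.7749
Contributions (O − E)²/E:
  (136 − 168.7749)²/168.7749 = 6.3647
  (172 − 139.2251)²/139.2251 = 7.7155
  (161 − 128.2251)²/128.2251 = 8.3774
  (73 − 105.7749)²/105.7749 = 10.1555
χ² = 6.3647 + 7.7155 + 8.3774 + 10.1555 = 32.613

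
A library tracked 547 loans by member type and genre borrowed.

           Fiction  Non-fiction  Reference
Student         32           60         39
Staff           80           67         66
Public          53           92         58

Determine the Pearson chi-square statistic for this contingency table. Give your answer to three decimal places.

13.021

Row totals: 131, 213, 203. Column totals: 165, 219, 163. Grand total N = 547.
Expected counts (row total × column total / N):
  Student, Fiction: 131×165/547 = 39.5155
  Student, Non-fiction: 131×219/547 = 52.4479
  Student, Reference: 131×163/547 = 39.0366
  Staff, Fiction: 213×165/547 = 64.2505
  Staff, Non-fiction: 213×219/547 = 85.2779
  Staff, Reference: 213×163/547 = 63.4717
  Public, Fiction: 203×165/547 = 61.2340
  Public, Non-fiction: 203×219/547 = 81.2742
  Public, Reference: 203×163/547 = 60.4918
Contributions (O − E)²/E:
  (32 − 39.5155)²/39.5155 = 1.4294
  (60 − 52.4479)²/52.4479 = 1.0874
  (39 − 39.0366)²/39.0366 = 0.0000
  (80 − 64.2505)²/64.2505 = 3.8606
  (67 − 85.2779)²/85.2779 = 3.9176
  (66 − 63.4717)²/63.4717 = 0.1007
  (53 − 61.2340)²/61.2340 = 1.1072
  (92 − 81.2742)²/81.2742 = 1.4155
  (58 − 60.4918)²/60.4918 = 0.1026
χ² = 1.4294 + 1.0874 + 0.0000 + 3.8606 + 3.9176 + 0.1007 + 1.1072 + 1.4155 + 0.1026 = 13.021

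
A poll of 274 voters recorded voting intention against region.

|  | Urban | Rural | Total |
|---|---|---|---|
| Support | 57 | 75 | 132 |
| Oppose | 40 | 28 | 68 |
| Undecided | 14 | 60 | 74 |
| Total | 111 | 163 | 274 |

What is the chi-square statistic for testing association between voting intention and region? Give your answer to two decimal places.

24.17

Grand total N = 274.
Expected counts (row total × column total / N):
  Support, Urban: 132×111/274 = 53.474
  Support, Rural: 132×163/274 = 78.526
  Oppose, Urban: 68×111/274 = 27.547
  Oppose, Rural: 68×163/274 = 40.453
  Undecided, Urban: 74×111/274 = 29.978
  Undecided, Rural: 74×163/274 = 44.022
Contributions (O − E)²/E:
  (57 − 53.474)²/53.474 = 0.2325
  (75 − 78.526)²/78.526 = 0.1583
  (40 − 27.547)²/27.547 = 5.6295
  (28 − 40.453)²/40.453 = 3.8335
  (14 − 29.978)²/29.978 = 8.5161
  (60 − 44.022)²/44.022 = 5.7993
χ² = 0.2325 + 0.1583 + 5.6295 + 3.8335 + 8.5161 + 5.7993 = 24.17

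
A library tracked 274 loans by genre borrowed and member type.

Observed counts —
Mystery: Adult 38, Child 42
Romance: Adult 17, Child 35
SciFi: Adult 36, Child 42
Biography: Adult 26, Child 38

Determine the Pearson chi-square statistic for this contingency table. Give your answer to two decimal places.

Row totals: 80, 52, 78, 64. Column totals: 117, 157. Grand total N = 274.
Expected counts (row total × column total / N):
  Mystery, Adult: 80×117/274 = 34.161
  Mystery, Child: 80×157/274 = 45.839
  Romance, Adult: 52×117/274 = 22.204
  Romance, Child: 52×157/274 = 29.796
  SciFi, Adult: 78×117/274 = 33.307
  SciFi, Child: 78×157/274 = 44.693
  Biography, Adult: 64×117/274 = 27.328
  Biography, Child: 64×157/274 = 36.672
Contributions (O − E)²/E:
  (38 − 34.161)²/34.161 = 0.4314
  (42 − 45.839)²/45.839 = 0.3215
  (17 − 22.204)²/22.204 = 1.2197
  (35 − 29.796)²/29.796 = 0.9089
  (36 − 33.307)²/33.307 = 0.2177
  (42 − 44.693)²/44.693 = 0.1623
  (26 − 27.328)²/27.328 = 0.0645
  (38 − 36.672)²/36.672 = 0.0481
χ² = 0.4314 + 0.3215 + 1.2197 + 0.9089 + 0.2177 + 0.1623 + 0.0645 + 0.0481 = 3.37

3.37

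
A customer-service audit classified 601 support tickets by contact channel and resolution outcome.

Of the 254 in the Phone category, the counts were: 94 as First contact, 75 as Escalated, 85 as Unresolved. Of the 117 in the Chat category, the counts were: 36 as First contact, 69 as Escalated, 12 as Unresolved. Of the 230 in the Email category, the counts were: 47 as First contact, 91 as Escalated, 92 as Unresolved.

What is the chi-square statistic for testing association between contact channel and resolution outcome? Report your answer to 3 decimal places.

51.512

Row totals: 254, 117, 230. Column totals: 177, 235, 189. Grand total N = 601.
Expected counts (row total × column total / N):
  Phone, First contact: 254×177/601 = 74.8053
  Phone, Escalated: 254×235/601 = 99.3178
  Phone, Unresolved: 254×189/601 = 79.8769
  Chat, First contact: 117×177/601 = 34.4576
  Chat, Escalated: 117×235/601 = 45.7488
  Chat, Unresolved: 117×189/601 = 36.7937
  Email, First contact: 230×177/601 = 67.7371
  Email, Escalated: 230×235/601 = 89.9334
  Email, Unresolved: 230×189/601 = 72.3295
Contributions (O − E)²/E:
  (94 − 74.8053)²/74.8053 = 4.9253
  (75 − 99.3178)²/99.3178 = 5.9542
  (85 − 79.8769)²/79.8769 = 0.3286
  (36 − 34.4576)²/34.4576 = 0.0690
  (69 − 45.7488)²/45.7488 = 11.8171
  (12 − 36.7937)²/36.7937 = 16.7074
  (47 − 67.7371)²/67.7371 = 6.3485
  (91 − 89.9334)²/89.9334 = 0.0126
  (92 − 72.3295)²/72.3295 = 5.3495
χ² = 4.9253 + 5.9542 + 0.3286 + 0.0690 + 11.8171 + 16.7074 + 6.3485 + 0.0126 + 5.3495 = 51.512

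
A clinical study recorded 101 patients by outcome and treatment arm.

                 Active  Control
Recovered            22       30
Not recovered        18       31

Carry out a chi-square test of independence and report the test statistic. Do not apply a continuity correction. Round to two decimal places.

0.33

Row totals: 52, 49. Column totals: 40, 61. Grand total N = 101.
Expected counts (row total × column total / N):
  Recovered, Active: 52×40/101 = 20.594
  Recovered, Control: 52×61/101 = 31.406
  Not recovered, Active: 49×40/101 = 19.406
  Not recovered, Control: 49×61/101 = 29.594
Contributions (O − E)²/E:
  (22 − 20.594)²/20.594 = 0.0960
  (30 − 31.406)²/31.406 = 0.0629
  (18 − 19.406)²/19.406 = 0.1019
  (31 − 29.594)²/29.594 = 0.0668
χ² = 0.0960 + 0.0629 + 0.1019 + 0.0668 = 0.33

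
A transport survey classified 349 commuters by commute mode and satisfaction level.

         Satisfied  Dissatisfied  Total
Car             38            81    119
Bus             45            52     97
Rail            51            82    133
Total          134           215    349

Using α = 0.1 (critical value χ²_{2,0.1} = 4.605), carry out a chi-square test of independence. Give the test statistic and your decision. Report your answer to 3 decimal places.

Grand total N = 349.
Expected counts (row total × column total / N):
  Car, Satisfied: 119×134/349 = 45.6905
  Car, Dissatisfied: 119×215/349 = 73.3095
  Bus, Satisfied: 97×134/349 = 37.2436
  Bus, Dissatisfied: 97×215/349 = 59.7564
  Rail, Satisfied: 133×134/349 = 51.0659
  Rail, Dissatisfied: 133×215/349 = 81.9341
Contributions (O − E)²/E:
  (38 − 45.6905)²/45.6905 = 1.2944
  (81 − 73.3095)²/73.3095 = 0.8068
  (45 − 37.2436)²/37.2436 = 1.6154
  (52 − 59.7564)²/59.7564 = 1.0068
  (51 − 51.0659)²/51.0659 = 0.0001
  (82 − 81.9341)²/81.9341 = 0.0001
χ² = 1.2944 + 0.8068 + 1.6154 + 1.0068 + 0.0001 + 0.0001 = 4.724
df = (3−1)(2−1) = 2. Since 4.724 > 4.605, reject the null hypothesis of independence at α = 0.1.

4.724; reject H₀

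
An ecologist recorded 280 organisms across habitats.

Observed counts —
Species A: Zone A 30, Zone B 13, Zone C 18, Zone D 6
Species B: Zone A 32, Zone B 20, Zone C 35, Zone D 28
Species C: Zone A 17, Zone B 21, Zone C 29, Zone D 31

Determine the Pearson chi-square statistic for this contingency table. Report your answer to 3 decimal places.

Row totals: 67, 115, 98. Column totals: 79, 54, 82, 65. Grand total N = 280.
Expected counts (row total × column total / N):
  Species A, Zone A: 67×79/280 = 18.9036
  Species A, Zone B: 67×54/280 = 12.9214
  Species A, Zone C: 67×82/280 = 19.6214
  Species A, Zone D: 67×65/280 = 15.5536
  Species B, Zone A: 115×79/280 = 32.4464
  Species B, Zone B: 115×54/280 = 22.1786
  Species B, Zone C: 115×82/280 = 33.6786
  Species B, Zone D: 115×65/280 = 26.6964
  Species C, Zone A: 98×79/280 = 27.6500
  Species C, Zone B: 98×54/280 = 18.9000
  Species C, Zone C: 98×82/280 = 28.7000
  Species C, Zone D: 98×65/280 = 22.7500
Contributions (O − E)²/E:
  (30 − 18.9036)²/18.9036 = 6.5136
  (13 − 12.9214)²/12.9214 = 0.0005
  (18 − 19.6214)²/19.6214 = 0.1340
  (6 − 15.5536)²/15.5536 = 5.8682
  (32 − 32.4464)²/32.4464 = 0.0061
  (20 − 22.1786)²/22.1786 = 0.2140
  (35 − 33.6786)²/33.6786 = 0.0518
  (28 − 26.6964)²/26.6964 = 0.0637
  (17 − 27.6500)²/27.6500 = 4.1021
  (21 − 18.9000)²/18.9000 = 0.2333
  (29 − 28.7000)²/28.7000 = 0.0031
  (31 − 22.7500)²/22.7500 = 2.9918
χ² = 6.5136 + 0.0005 + 0.1340 + 5.8682 + 0.0061 + 0.2140 + 0.0518 + 0.0637 + 4.1021 + 0.2333 + 0.0031 + 2.9918 = 20.182

20.182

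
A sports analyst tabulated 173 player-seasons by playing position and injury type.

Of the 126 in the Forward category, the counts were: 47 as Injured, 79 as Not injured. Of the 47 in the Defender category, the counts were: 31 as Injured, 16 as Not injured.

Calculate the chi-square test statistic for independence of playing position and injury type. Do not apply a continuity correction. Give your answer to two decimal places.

11.35

Row totals: 126, 47. Column totals: 78, 95. Grand total N = 173.
Expected counts (row total × column total / N):
  Forward, Injured: 126×78/173 = 56.809
  Forward, Not injured: 126×95/173 = 69.191
  Defender, Injured: 47×78/173 = 21.191
  Defender, Not injured: 47×95/173 = 25.809
Contributions (O − E)²/E:
  (47 − 56.809)²/56.809 = 1.6937
  (79 − 69.191)²/69.191 = 1.3906
  (31 − 21.191)²/21.191 = 4.5404
  (16 − 25.809)²/25.809 = 3.7280
χ² = 1.6937 + 1.3906 + 4.5404 + 3.7280 = 11.35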